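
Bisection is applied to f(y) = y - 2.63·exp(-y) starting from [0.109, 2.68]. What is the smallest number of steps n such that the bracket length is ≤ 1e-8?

28

Initial width b − a = 2.68 − 0.109 = 2.571000.
After n steps the width is (b−a)/2^n; need (b−a)/2^n ≤ 1e-8.
So n ≥ log₂(2.571000/1e-8) = log₂(257100000.0000) ≈ 27.9378.
Hence n = 28.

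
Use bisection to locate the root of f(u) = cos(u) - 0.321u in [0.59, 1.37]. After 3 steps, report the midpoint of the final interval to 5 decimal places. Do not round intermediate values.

f(0.590000) = 0.641551, f(1.370000) = -0.240320 (opposite signs)
step 1: m = 0.980000, f(m) = 0.242443 > 0 → root in [0.980000, 1.370000]
step 2: m = 1.175000, f(m) = 0.008368 > 0 → root in [1.175000, 1.370000]
step 3: m = 1.272500, f(m) = -0.114580 < 0 → root in [1.175000, 1.272500]
Midpoint of [1.175000, 1.272500] = 1.223750

1.22375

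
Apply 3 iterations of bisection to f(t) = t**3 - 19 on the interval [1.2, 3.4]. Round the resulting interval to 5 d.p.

f(1.200000) = -17.272000, f(3.400000) = 20.304000 (opposite signs)
step 1: m = 2.300000, f(m) = -6.833000 < 0 → root in [2.300000, 3.400000]
step 2: m = 2.850000, f(m) = 4.149125 > 0 → root in [2.300000, 2.850000]
step 3: m = 2.575000, f(m) = -1.926141 < 0 → root in [2.575000, 2.850000]

[2.57500, 2.85000]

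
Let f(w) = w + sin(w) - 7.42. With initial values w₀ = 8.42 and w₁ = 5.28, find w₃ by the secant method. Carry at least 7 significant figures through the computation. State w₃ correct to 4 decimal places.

6.8927

Secant update: w_(k+1) = w_k − f(w_k)·(w_k − w_(k-1))/(f(w_k) − f(w_(k-1))).
f(w_0) = 1.844043, f(w_1) = -2.983188
w_2 = 5.280000 - (-2.983188)·(5.280000 - 8.420000)/(-2.983188 - (1.844043)) = 7.220493; f(w_2) = 0.606461
w_3 = 7.220493 - (0.606461)·(7.220493 - 5.280000)/(0.606461 - (-2.983188)) = 6.892653; f(w_3) = 0.045083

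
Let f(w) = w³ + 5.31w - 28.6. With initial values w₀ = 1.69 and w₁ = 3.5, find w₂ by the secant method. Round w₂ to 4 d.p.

f(w_0) = -14.799291, f(w_1) = 32.860000
w_2 = 3.500000 - (32.860000)·(3.500000 - 1.690000)/(32.860000 - (-14.799291)) = 2.252046; f(w_2) = -5.219908

2.2520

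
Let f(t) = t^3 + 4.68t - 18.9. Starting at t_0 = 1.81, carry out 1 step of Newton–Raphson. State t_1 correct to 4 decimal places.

Newton update: t ← t − f(t)/f'(t).
f'(t) = 3t^2 + 4.68
t_0 = 1.810000: f = -4.499459, f' = 14.508300 → t_1 = 1.810000 - (-4.499459)/(14.508300) = 2.120130

2.1201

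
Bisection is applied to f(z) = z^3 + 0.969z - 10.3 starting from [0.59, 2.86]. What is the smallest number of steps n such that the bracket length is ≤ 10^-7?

25

Initial width b − a = 2.86 − 0.59 = 2.270000.
After n steps the width is (b−a)/2^n; need (b−a)/2^n ≤ 10^-7.
So n ≥ log₂(2.270000/10^-7) = log₂(22700000.0000) ≈ 24.4362.
Hence n = 25.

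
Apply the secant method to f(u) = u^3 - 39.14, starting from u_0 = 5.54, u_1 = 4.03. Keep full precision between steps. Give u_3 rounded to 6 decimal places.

3.435729

f(u_0) = 130.891464, f(u_1) = 26.310827
u_2 = 4.030000 - (26.310827)·(4.030000 - 5.540000)/(26.310827 - (130.891464)) = 3.650108; f(u_2) = 9.491441
u_3 = 3.650108 - (9.491441)·(3.650108 - 4.030000)/(9.491441 - (26.310827)) = 3.435729; f(u_3) = 1.416149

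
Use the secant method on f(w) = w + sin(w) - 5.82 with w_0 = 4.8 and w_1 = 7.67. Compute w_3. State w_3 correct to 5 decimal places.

6.05737

f(w_0) = -2.016165, f(w_1) = 2.833123
w_2 = 7.670000 - (2.833123)·(7.670000 - 4.800000)/(2.833123 - (-2.016165)) = 5.993246; f(w_2) = -0.112648
w_3 = 5.993246 - (-0.112648)·(5.993246 - 7.670000)/(-0.112648 - (2.833123)) = 6.057366; f(w_3) = 0.013461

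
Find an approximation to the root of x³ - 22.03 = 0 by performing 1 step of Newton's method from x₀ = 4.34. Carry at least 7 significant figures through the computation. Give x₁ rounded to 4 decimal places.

Newton update: x ← x − f(x)/f'(x).
f'(x) = 3x²
x_0 = 4.340000: f = 59.716504, f' = 56.506800 → x_1 = 4.340000 - (59.716504)/(56.506800) = 3.283198

3.2832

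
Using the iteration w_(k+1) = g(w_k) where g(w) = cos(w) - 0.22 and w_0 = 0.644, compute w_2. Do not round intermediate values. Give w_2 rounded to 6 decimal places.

0.616627

w_1 = g(0.644000) = 0.579701
w_2 = g(0.579701) = 0.616627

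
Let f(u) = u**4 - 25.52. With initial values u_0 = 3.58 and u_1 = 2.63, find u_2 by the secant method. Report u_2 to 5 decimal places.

2.44783

f(u_0) = 138.740109, f(u_1) = 22.323506
u_2 = 2.630000 - (22.323506)·(2.630000 - 3.580000)/(22.323506 - (138.740109)) = 2.447832; f(u_2) = 10.382669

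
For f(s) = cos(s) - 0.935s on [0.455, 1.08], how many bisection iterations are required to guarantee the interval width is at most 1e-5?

Initial width b − a = 1.08 − 0.455 = 0.625000.
After n steps the width is (b−a)/2^n; need (b−a)/2^n ≤ 1e-5.
So n ≥ log₂(0.625000/1e-5) = log₂(62500.0000) ≈ 15.9316.
Hence n = 16.

16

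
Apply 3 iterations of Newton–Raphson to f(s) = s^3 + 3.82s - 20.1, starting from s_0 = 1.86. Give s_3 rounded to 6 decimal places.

2.256005

f'(s) = 3s^2 + 3.82
s_0 = 1.860000: f = -6.559944, f' = 14.198800 → s_1 = 1.860000 - (-6.559944)/(14.198800) = 2.322007
s_1 = 2.322007: f = 1.289669, f' = 19.995149 → s_2 = 2.322007 - (1.289669)/(19.995149) = 2.257508
s_2 = 2.257508: f = 0.028711, f' = 19.109025 → s_3 = 2.257508 - (0.028711)/(19.109025) = 2.256005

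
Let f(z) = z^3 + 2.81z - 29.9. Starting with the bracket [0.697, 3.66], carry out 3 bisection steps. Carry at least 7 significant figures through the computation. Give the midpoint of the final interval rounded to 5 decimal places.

2.73406

f(0.697000) = -27.602821, f(3.660000) = 29.412496 (opposite signs)
step 1: m = 2.178500, f(m) = -13.439554 < 0 → root in [2.178500, 3.660000]
step 2: m = 2.919250, f(m) = 3.181001 > 0 → root in [2.178500, 2.919250]
step 3: m = 2.548875, f(m) = -6.178223 < 0 → root in [2.548875, 2.919250]
Midpoint of [2.548875, 2.919250] = 2.734062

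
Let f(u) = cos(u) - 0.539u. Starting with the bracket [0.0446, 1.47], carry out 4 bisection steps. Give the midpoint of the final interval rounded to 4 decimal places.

0.9800

f(0.044600) = 0.974966, f(1.470000) = -0.691704 (opposite signs)
step 1: m = 0.757300, f(m) = 0.318509 > 0 → root in [0.757300, 1.470000]
step 2: m = 1.113650, f(m) = -0.158868 < 0 → root in [0.757300, 1.113650]
step 3: m = 0.935475, f(m) = 0.089215 > 0 → root in [0.935475, 1.113650]
step 4: m = 1.024563, f(m) = -0.032766 < 0 → root in [0.935475, 1.024563]
Midpoint of [0.935475, 1.024563] = 0.980019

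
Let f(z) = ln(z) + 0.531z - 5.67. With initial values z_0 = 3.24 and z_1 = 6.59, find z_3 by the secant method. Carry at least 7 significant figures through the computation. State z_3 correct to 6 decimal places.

7.010281

f(z_0) = -2.773987, f(z_1) = -0.285157
z_2 = 6.590000 - (-0.285157)·(6.590000 - 3.240000)/(-0.285157 - (-2.773987)) = 6.973825; f(z_2) = -0.024735
z_3 = 6.973825 - (-0.024735)·(6.973825 - 6.590000)/(-0.024735 - (-0.285157)) = 7.010281; f(z_3) = -0.000163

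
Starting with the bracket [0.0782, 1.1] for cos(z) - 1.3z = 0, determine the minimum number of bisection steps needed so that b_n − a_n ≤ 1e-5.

17

Initial width b − a = 1.1 − 0.0782 = 1.021800.
After n steps the width is (b−a)/2^n; need (b−a)/2^n ≤ 1e-5.
So n ≥ log₂(1.021800/1e-5) = log₂(102180.0000) ≈ 16.6408.
Hence n = 17.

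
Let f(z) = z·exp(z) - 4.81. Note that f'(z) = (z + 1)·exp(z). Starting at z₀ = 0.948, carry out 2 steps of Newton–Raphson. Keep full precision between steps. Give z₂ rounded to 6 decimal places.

1.313386

Newton update: z ← z − f(z)/f'(z).
z_0 = 0.948000: f = -2.363645, f' = 5.026899 → z_1 = 0.948000 - (-2.363645)/(5.026899) = 1.418199
z_1 = 1.418199: f = 1.046707, f' = 9.986385 → z_2 = 1.418199 - (1.046707)/(9.986385) = 1.313386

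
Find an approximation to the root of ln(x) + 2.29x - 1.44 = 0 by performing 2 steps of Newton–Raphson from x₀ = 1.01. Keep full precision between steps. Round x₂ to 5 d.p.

f'(x) = 1/x + 2.29
x_0 = 1.010000: f = 0.882850, f' = 3.280099 → x_1 = 1.010000 - (0.882850)/(3.280099) = 0.740846
x_1 = 0.740846: f = -0.043424, f' = 3.639807 → x_2 = 0.740846 - (-0.043424)/(3.639807) = 0.752777

0.75278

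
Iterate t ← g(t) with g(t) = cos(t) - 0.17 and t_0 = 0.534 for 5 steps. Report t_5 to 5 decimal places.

t_1 = g(0.534000) = 0.690778
t_2 = g(0.690778) = 0.600751
t_3 = g(0.600751) = 0.654912
t_4 = g(0.654912) = 0.623102
t_5 = g(0.623102) = 0.642072

0.64207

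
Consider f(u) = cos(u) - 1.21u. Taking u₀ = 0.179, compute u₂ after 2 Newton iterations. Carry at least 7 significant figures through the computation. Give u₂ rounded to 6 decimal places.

f'(u) = -sin(u) - 1.21
u_0 = 0.179000: f = 0.767432, f' = -1.388046 → u_1 = 0.179000 - (0.767432)/(-1.388046) = 0.731887
u_1 = 0.731887: f = -0.141668, f' = -1.878275 → u_2 = 0.731887 - (-0.141668)/(-1.878275) = 0.656462

0.656462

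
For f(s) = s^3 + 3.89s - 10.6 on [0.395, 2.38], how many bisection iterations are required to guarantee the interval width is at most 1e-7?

25

Initial width b − a = 2.38 − 0.395 = 1.985000.
After n steps the width is (b−a)/2^n; need (b−a)/2^n ≤ 1e-7.
So n ≥ log₂(1.985000/1e-7) = log₂(19850000.0000) ≈ 24.2426.
Hence n = 25.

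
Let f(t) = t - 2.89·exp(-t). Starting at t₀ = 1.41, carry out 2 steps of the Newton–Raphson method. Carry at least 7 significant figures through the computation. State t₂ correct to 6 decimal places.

f'(t) = 1 + 2.89·exp(-t)
t_0 = 1.410000: f = 0.704426, f' = 1.705574 → t_1 = 1.410000 - (0.704426)/(1.705574) = 0.996986
t_1 = 0.996986: f = -0.069395, f' = 2.066381 → t_2 = 0.996986 - (-0.069395)/(2.066381) = 1.030569

1.030569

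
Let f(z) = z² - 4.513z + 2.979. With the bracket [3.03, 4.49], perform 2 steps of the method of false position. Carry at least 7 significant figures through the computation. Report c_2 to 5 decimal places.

3.67086

False-position update: c = (a·f(b) − b·f(a))/(f(b) − f(a)); replace the endpoint whose sign matches f(c).
f(3.030000) = -1.514490, f(4.490000) = 2.875730
step 1: c = 3.533655, f(c) = -0.481668 < 0 → new bracket [3.533655, 4.490000]
step 2: c = 3.670857, f(c) = -0.112388 < 0 → new bracket [3.670857, 4.490000]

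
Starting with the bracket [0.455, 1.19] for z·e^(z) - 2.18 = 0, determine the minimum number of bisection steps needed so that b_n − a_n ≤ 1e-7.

Initial width b − a = 1.19 − 0.455 = 0.735000.
After n steps the width is (b−a)/2^n; need (b−a)/2^n ≤ 1e-7.
So n ≥ log₂(0.735000/1e-7) = log₂(7350000.0000) ≈ 22.8093.
Hence n = 23.

23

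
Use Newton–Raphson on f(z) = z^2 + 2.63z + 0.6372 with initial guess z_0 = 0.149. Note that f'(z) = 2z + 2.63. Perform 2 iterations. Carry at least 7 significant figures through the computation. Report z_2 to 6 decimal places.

-0.268373

z_0 = 0.149000: f = 1.051271, f' = 2.928000 → z_1 = 0.149000 - (1.051271)/(2.928000) = -0.210041
z_1 = -0.210041: f = 0.128910, f' = 2.209919 → z_2 = -0.210041 - (0.128910)/(2.209919) = -0.268373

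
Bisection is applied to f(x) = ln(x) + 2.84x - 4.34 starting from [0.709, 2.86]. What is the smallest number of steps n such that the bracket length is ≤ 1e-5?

Initial width b − a = 2.86 − 0.709 = 2.151000.
After n steps the width is (b−a)/2^n; need (b−a)/2^n ≤ 1e-5.
So n ≥ log₂(2.151000/1e-5) = log₂(215100.0000) ≈ 17.7146.
Hence n = 18.

18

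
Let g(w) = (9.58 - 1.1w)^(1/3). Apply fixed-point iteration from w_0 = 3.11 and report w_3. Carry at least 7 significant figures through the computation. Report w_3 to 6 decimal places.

1.950515

w_1 = g(3.110000) = 1.833032
w_2 = g(1.833032) = 1.962957
w_3 = g(1.962957) = 1.950515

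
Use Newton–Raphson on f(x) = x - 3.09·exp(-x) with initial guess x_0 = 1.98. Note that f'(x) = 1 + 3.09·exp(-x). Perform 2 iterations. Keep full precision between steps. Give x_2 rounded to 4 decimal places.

1.0571

x_0 = 1.980000: f = 1.553366, f' = 1.426634 → x_1 = 1.980000 - (1.553366)/(1.426634) = 0.891167
x_1 = 0.891167: f = -0.376279, f' = 2.267446 → x_2 = 0.891167 - (-0.376279)/(2.267446) = 1.057115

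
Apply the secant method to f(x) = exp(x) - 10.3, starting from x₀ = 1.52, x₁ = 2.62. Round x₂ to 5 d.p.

f(x_0) = -5.727775, f(x_1) = 3.435724
x_2 = 2.620000 - (3.435724)·(2.620000 - 1.520000)/(3.435724 - (-5.727775)) = 2.207571; f(x_2) = -1.206402

2.20757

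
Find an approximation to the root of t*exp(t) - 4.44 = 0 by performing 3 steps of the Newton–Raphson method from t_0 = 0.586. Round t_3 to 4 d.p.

Newton update: t ← t − f(t)/f'(t).
f'(t) = (t+1)*exp(t)
t_0 = 0.586000: f = -3.387083, f' = 2.849704 → t_1 = 0.586000 - (-3.387083)/(2.849704) = 1.774574
t_1 = 1.774574: f = 6.026019, f' = 16.363785 → t_2 = 1.774574 - (6.026019)/(16.363785) = 1.406320
t_2 = 1.406320: f = 1.299067, f' = 9.819978 → t_3 = 1.406320 - (1.299067)/(9.819978) = 1.274032

1.2740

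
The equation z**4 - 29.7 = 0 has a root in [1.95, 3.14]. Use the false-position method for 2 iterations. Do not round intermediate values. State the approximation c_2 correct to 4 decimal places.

2.2669

False-position update: c = (a·f(b) − b·f(a))/(f(b) − f(a)); replace the endpoint whose sign matches f(c).
f(1.950000) = -15.240994, f(3.140000) = 67.511712
step 1: c = 2.169168, f(c) = -7.560229 < 0 → new bracket [2.169168, 3.140000]
step 2: c = 2.266937, f(c) = -3.290623 < 0 → new bracket [2.266937, 3.140000]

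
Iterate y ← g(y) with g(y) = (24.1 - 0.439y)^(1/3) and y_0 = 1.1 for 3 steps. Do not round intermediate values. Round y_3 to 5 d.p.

y_1 = g(1.100000) = 2.869077
y_2 = g(2.869077) = 2.837277
y_3 = g(2.837277) = 2.837855

2.83785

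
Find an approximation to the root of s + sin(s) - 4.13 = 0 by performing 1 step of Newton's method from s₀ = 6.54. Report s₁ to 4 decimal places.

Newton update: s ← s − f(s)/f'(s).
f'(s) = 1 + cos(s)
s_0 = 6.540000: f = 2.664001, f' = 1.967204 → s_1 = 6.540000 - (2.664001)/(1.967204) = 5.185793

5.1858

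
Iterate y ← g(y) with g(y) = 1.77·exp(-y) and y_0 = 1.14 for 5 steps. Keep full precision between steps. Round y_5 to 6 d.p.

0.701221

y_1 = g(1.140000) = 0.566080
y_2 = g(0.566080) = 1.004912
y_3 = g(1.004912) = 0.647956
y_4 = g(0.647956) = 0.925912
y_5 = g(0.925912) = 0.701221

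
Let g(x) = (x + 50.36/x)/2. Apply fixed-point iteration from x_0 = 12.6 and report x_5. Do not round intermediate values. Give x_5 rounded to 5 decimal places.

7.09648

x_1 = g(12.600000) = 8.298413
x_2 = g(8.298413) = 7.183522
x_3 = g(7.183522) = 7.097005
x_4 = g(7.097005) = 7.096478
x_5 = g(7.096478) = 7.096478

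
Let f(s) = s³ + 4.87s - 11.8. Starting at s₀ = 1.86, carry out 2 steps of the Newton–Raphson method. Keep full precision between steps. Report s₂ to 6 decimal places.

Newton update: s ← s − f(s)/f'(s).
f'(s) = 3s² + 4.87
s_0 = 1.860000: f = 3.693056, f' = 15.248800 → s_1 = 1.860000 - (3.693056)/(15.248800) = 1.617813
s_1 = 1.617813: f = 0.313086, f' = 12.721960 → s_2 = 1.617813 - (0.313086)/(12.721960) = 1.593203

1.593203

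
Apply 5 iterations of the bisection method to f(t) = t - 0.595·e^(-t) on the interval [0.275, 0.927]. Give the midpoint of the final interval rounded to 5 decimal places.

f(0.275000) = -0.176945, f(0.927000) = 0.691535 (opposite signs)
step 1: m = 0.601000, f(m) = 0.274783 > 0 → root in [0.275000, 0.601000]
step 2: m = 0.438000, f(m) = 0.054031 > 0 → root in [0.275000, 0.438000]
step 3: m = 0.356500, f(m) = -0.060073 < 0 → root in [0.356500, 0.438000]
step 4: m = 0.397250, f(m) = -0.002689 < 0 → root in [0.397250, 0.438000]
step 5: m = 0.417625, f(m) = 0.025753 > 0 → root in [0.397250, 0.417625]
Midpoint of [0.397250, 0.417625] = 0.407438

0.40744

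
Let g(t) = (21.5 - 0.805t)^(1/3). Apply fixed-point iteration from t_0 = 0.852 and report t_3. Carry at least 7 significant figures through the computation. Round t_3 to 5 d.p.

2.68428

t_1 = g(0.852000) = 2.750761
t_2 = g(2.750761) = 2.681707
t_3 = g(2.681707) = 2.684281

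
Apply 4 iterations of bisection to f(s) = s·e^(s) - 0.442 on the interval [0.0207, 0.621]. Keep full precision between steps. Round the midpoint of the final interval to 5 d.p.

0.30209

f(0.020700) = -0.420867, f(0.621000) = 0.713549 (opposite signs)
step 1: m = 0.320850, f(m) = 0.000227 > 0 → root in [0.020700, 0.320850]
step 2: m = 0.170775, f(m) = -0.239423 < 0 → root in [0.170775, 0.320850]
step 3: m = 0.245813, f(m) = -0.127689 < 0 → root in [0.245813, 0.320850]
step 4: m = 0.283331, f(m) = -0.065865 < 0 → root in [0.283331, 0.320850]
Midpoint of [0.283331, 0.320850] = 0.302091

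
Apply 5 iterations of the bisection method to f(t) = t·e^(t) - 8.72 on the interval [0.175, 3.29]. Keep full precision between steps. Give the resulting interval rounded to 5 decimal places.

[1.63516, 1.73250]

f(0.175000) = -8.511532, f(3.290000) = 79.593021 (opposite signs)
step 1: m = 1.732500, f(m) = 1.076895 > 0 → root in [0.175000, 1.732500]
step 2: m = 0.953750, f(m) = -6.244614 < 0 → root in [0.953750, 1.732500]
step 3: m = 1.343125, f(m) = -3.574493 < 0 → root in [1.343125, 1.732500]
step 4: m = 1.537812, f(m) = -1.562409 < 0 → root in [1.537812, 1.732500]
step 5: m = 1.635156, f(m) = -0.331224 < 0 → root in [1.635156, 1.732500]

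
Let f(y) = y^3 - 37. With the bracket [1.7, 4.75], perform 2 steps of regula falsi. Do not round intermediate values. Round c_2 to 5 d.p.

3.08886

f(1.700000) = -32.087000, f(4.750000) = 70.171875
step 1: c = 2.657035, f(c) = -18.241766 < 0 → new bracket [2.657035, 4.750000]
step 2: c = 3.088862, f(c) = -7.528957 < 0 → new bracket [3.088862, 4.750000]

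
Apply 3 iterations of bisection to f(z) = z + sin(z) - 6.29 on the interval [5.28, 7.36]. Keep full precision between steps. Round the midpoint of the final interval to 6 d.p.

6.190000

f(5.280000) = -1.853188, f(7.360000) = 1.950452 (opposite signs)
step 1: m = 6.320000, f(m) = 0.066806 > 0 → root in [5.280000, 6.320000]
step 2: m = 5.800000, f(m) = -0.954602 < 0 → root in [5.800000, 6.320000]
step 3: m = 6.060000, f(m) = -0.451337 < 0 → root in [6.060000, 6.320000]
Midpoint of [6.060000, 6.320000] = 6.190000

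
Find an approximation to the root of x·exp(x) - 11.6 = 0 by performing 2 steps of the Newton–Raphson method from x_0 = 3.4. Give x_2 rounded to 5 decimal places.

f'(x) = (x + 1)·exp(x)
x_0 = 3.400000: f = 90.277940, f' = 131.842040 → x_1 = 3.400000 - (90.277940)/(131.842040) = 2.715257
x_1 = 2.715257: f = 29.423429, f' = 56.131918 → x_2 = 2.715257 - (29.423429)/(56.131918) = 2.191073

2.19107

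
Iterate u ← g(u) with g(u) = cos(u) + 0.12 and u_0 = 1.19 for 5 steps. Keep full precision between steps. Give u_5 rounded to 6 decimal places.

0.733267

u_1 = g(1.190000) = 0.491660
u_2 = g(0.491660) = 1.001550
u_3 = g(1.001550) = 0.658997
u_4 = g(0.658997) = 0.910607
u_5 = g(0.910607) = 0.733267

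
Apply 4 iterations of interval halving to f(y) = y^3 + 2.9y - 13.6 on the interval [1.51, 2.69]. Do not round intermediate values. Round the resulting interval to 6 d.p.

f(1.510000) = -5.778049, f(2.690000) = 13.666109 (opposite signs)
step 1: m = 2.100000, f(m) = 1.751000 > 0 → root in [1.510000, 2.100000]
step 2: m = 1.805000, f(m) = -2.484765 < 0 → root in [1.805000, 2.100000]
step 3: m = 1.952500, f(m) = -0.494320 < 0 → root in [1.952500, 2.100000]
step 4: m = 2.026250, f(m) = 0.595277 > 0 → root in [1.952500, 2.026250]

[1.952500, 2.026250]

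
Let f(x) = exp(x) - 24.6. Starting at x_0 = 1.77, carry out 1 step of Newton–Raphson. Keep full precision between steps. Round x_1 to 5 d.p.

f'(x) = exp(x)
x_0 = 1.770000: f = -18.729147, f' = 5.870853 → x_1 = 1.770000 - (-18.729147)/(5.870853) = 4.960192

4.96019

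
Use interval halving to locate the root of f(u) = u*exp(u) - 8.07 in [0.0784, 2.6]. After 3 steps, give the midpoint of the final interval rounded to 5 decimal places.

f(0.078400) = -7.985206, f(2.600000) = 26.935719 (opposite signs)
step 1: m = 1.339200, f(m) = -2.959627 < 0 → root in [1.339200, 2.600000]
step 2: m = 1.969600, f(m) = 6.047716 > 0 → root in [1.339200, 1.969600]
step 3: m = 1.654400, f(m) = 0.582414 > 0 → root in [1.339200, 1.654400]
Midpoint of [1.339200, 1.654400] = 1.496800

1.49680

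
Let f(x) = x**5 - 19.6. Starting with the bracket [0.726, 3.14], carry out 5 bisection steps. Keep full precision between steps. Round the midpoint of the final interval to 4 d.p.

1.8198

f(0.726000) = -19.398311, f(3.140000) = 285.644776 (opposite signs)
step 1: m = 1.933000, f(m) = 7.387290 > 0 → root in [0.726000, 1.933000]
step 2: m = 1.329500, f(m) = -15.446237 < 0 → root in [1.329500, 1.933000]
step 3: m = 1.631250, f(m) = -8.049451 < 0 → root in [1.631250, 1.933000]
step 4: m = 1.782125, f(m) = -1.624093 < 0 → root in [1.782125, 1.933000]
step 5: m = 1.857563, f(m) = 2.516539 > 0 → root in [1.782125, 1.857563]
Midpoint of [1.782125, 1.857563] = 1.819844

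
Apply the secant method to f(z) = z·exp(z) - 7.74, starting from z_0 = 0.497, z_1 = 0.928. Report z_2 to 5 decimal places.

Secant update: z_(k+1) = z_k − f(z_k)·(z_k − z_(k-1))/(f(z_k) − f(z_(k-1))).
f(z_0) = -6.923040, f(z_1) = -5.392675
z_2 = 0.928000 - (-5.392675)·(0.928000 - 0.497000)/(-5.392675 - (-6.923040)) = 2.446750; f(z_2) = 20.521803

2.44675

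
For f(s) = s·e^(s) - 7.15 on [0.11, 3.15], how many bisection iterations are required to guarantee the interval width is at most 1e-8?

Initial width b − a = 3.15 − 0.11 = 3.040000.
After n steps the width is (b−a)/2^n; need (b−a)/2^n ≤ 1e-8.
So n ≥ log₂(3.040000/1e-8) = log₂(304000000.0000) ≈ 28.1795.
Hence n = 29.

29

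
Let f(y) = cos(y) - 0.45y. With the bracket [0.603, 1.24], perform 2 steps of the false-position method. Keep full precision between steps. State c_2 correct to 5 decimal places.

f(0.603000) = 0.552288, f(1.240000) = -0.233204
step 1: c = 1.050882, f(c) = 0.023909 > 0 → new bracket [1.050882, 1.240000]
step 2: c = 1.068468, f(c) = 0.000657 > 0 → new bracket [1.068468, 1.240000]

1.06847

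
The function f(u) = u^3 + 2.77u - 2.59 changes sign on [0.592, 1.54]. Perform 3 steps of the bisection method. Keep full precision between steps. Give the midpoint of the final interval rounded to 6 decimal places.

0.769750

f(0.592000) = -0.742685, f(1.540000) = 5.328064 (opposite signs)
step 1: m = 1.066000, f(m) = 1.574175 > 0 → root in [0.592000, 1.066000]
step 2: m = 0.829000, f(m) = 0.276053 > 0 → root in [0.592000, 0.829000]
step 3: m = 0.710500, f(m) = -0.263247 < 0 → root in [0.710500, 0.829000]
Midpoint of [0.710500, 0.829000] = 0.769750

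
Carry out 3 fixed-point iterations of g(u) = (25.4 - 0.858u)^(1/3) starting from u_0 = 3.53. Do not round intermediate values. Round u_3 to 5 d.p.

2.84224

u_1 = g(3.530000) = 2.817713
u_2 = g(2.817713) = 2.843141
u_3 = g(2.843141) = 2.842242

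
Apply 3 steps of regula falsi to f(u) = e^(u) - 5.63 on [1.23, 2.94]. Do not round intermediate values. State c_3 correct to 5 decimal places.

f(1.230000) = -2.208770, f(2.940000) = 13.285846
step 1: c = 1.473762, f(c) = -1.264373 < 0 → new bracket [1.473762, 2.940000]
step 2: c = 1.601174, f(c) = -0.671150 < 0 → new bracket [1.601174, 2.940000]
step 3: c = 1.665554, f(c) = -0.341398 < 0 → new bracket [1.665554, 2.940000]

1.66555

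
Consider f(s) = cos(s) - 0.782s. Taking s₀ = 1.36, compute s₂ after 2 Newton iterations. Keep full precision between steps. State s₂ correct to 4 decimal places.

f'(s) = -sin(s) - 0.782
s_0 = 1.360000: f = -0.854281, f' = -1.759865 → s_1 = 1.360000 - (-0.854281)/(-1.759865) = 0.874576
s_1 = 0.874576: f = -0.042595, f' = -1.549271 → s_2 = 0.874576 - (-0.042595)/(-1.549271) = 0.847082

0.8471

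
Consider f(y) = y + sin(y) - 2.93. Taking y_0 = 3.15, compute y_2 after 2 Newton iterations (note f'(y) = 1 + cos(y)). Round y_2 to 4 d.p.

13826.4321

Newton update: y ← y − f(y)/f'(y).
y_0 = 3.150000: f = 0.211593, f' = 0.000035 → y_1 = 3.150000 - (0.211593)/(0.000035) = -5983.935468
y_1 = -5983.935468: f = -5987.581804, f' = 0.302245 → y_2 = -5983.935468 - (-5987.581804)/(0.302245) = 13826.432062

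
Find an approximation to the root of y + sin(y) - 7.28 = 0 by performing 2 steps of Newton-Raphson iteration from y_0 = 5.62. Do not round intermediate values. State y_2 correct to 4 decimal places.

6.7910

Newton update: y ← y − f(y)/f'(y).
f'(y) = 1 + cos(y)
y_0 = 5.620000: f = -2.275630, f' = 1.788035 → y_1 = 5.620000 - (-2.275630)/(1.788035) = 6.892699
y_1 = 6.892699: f = 0.185167, f' = 1.819927 → y_2 = 6.892699 - (0.185167)/(1.819927) = 6.790954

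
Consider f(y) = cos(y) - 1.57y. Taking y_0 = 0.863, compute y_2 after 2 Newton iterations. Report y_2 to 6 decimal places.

f'(y) = -sin(y) - 1.57
y_0 = 0.863000: f = -0.704749, f' = -2.329796 → y_1 = 0.863000 - (-0.704749)/(-2.329796) = 0.560506
y_1 = 0.560506: f = -0.033009, f' = -2.101615 → y_2 = 0.560506 - (-0.033009)/(-2.101615) = 0.544800

0.544800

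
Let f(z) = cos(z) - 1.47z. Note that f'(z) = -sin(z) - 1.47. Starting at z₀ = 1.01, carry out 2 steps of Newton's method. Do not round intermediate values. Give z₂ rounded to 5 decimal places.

0.57214

Newton update: z ← z − f(z)/f'(z).
z_0 = 1.010000: f = -0.952839, f' = -2.316832 → z_1 = 1.010000 - (-0.952839)/(-2.316832) = 0.598732
z_1 = 0.598732: f = -0.054085, f' = -2.033595 → z_2 = 0.598732 - (-0.054085)/(-2.033595) = 0.572136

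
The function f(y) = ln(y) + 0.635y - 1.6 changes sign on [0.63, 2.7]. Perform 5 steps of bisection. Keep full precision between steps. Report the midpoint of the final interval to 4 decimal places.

1.6973

f(0.630000) = -1.661985, f(2.700000) = 1.107752 (opposite signs)
step 1: m = 1.665000, f(m) = -0.032900 < 0 → root in [1.665000, 2.700000]
step 2: m = 2.182500, f(m) = 0.566359 > 0 → root in [1.665000, 2.182500]
step 3: m = 1.923750, f(m) = 0.275858 > 0 → root in [1.665000, 1.923750]
step 4: m = 1.794375, f(m) = 0.124085 > 0 → root in [1.665000, 1.794375]
step 5: m = 1.729688, f(m) = 0.046292 > 0 → root in [1.665000, 1.729688]
Midpoint of [1.665000, 1.729688] = 1.697344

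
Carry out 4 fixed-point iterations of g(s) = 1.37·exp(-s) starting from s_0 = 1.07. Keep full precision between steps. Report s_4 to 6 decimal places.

0.765628

s_1 = g(1.070000) = 0.469922
s_2 = g(0.469922) = 0.856320
s_3 = g(0.856320) = 0.581869
s_4 = g(0.581869) = 0.765628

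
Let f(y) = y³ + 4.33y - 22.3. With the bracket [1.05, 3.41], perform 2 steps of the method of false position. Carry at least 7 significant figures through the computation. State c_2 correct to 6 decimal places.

f(1.050000) = -16.595875, f(3.410000) = 32.117121
step 1: c = 1.854021, f(c) = -7.899091 < 0 → new bracket [1.854021, 3.410000]
step 2: c = 2.161167, f(c) = -2.848110 < 0 → new bracket [2.161167, 3.410000]

2.161167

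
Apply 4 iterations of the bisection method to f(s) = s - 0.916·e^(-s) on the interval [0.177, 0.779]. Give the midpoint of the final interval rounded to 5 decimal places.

f(0.177000) = -0.590406, f(0.779000) = 0.358680 (opposite signs)
step 1: m = 0.478000, f(m) = -0.089940 < 0 → root in [0.478000, 0.779000]
step 2: m = 0.628500, f(m) = 0.139914 > 0 → root in [0.478000, 0.628500]
step 3: m = 0.553250, f(m) = 0.026479 > 0 → root in [0.478000, 0.553250]
step 4: m = 0.515625, f(m) = -0.031344 < 0 → root in [0.515625, 0.553250]
Midpoint of [0.515625, 0.553250] = 0.534438

0.53444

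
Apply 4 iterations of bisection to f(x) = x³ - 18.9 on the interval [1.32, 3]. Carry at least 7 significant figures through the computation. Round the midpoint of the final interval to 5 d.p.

2.63250

f(1.320000) = -16.600032, f(3.000000) = 8.100000 (opposite signs)
step 1: m = 2.160000, f(m) = -8.822304 < 0 → root in [2.160000, 3.000000]
step 2: m = 2.580000, f(m) = -1.726488 < 0 → root in [2.580000, 3.000000]
step 3: m = 2.790000, f(m) = 2.817639 > 0 → root in [2.580000, 2.790000]
step 4: m = 2.685000, f(m) = 0.456769 > 0 → root in [2.580000, 2.685000]
Midpoint of [2.580000, 2.685000] = 2.632500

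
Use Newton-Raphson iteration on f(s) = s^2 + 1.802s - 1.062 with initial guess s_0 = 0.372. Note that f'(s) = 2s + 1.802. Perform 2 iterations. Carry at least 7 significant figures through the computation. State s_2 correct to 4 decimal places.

0.4679

s_0 = 0.372000: f = -0.253272, f' = 2.546000 → s_1 = 0.372000 - (-0.253272)/(2.546000) = 0.471478
s_1 = 0.471478: f = 0.009896, f' = 2.744957 → s_2 = 0.471478 - (0.009896)/(2.744957) = 0.467873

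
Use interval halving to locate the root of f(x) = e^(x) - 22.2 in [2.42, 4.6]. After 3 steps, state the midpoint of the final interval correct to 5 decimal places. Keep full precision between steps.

f(2.420000) = -10.954141, f(4.600000) = 77.284316 (opposite signs)
step 1: m = 3.510000, f(m) = 11.248268 > 0 → root in [2.420000, 3.510000]
step 2: m = 2.965000, f(m) = -2.805297 < 0 → root in [2.965000, 3.510000]
step 3: m = 3.237500, f(m) = 3.269967 > 0 → root in [2.965000, 3.237500]
Midpoint of [2.965000, 3.237500] = 3.101250

3.10125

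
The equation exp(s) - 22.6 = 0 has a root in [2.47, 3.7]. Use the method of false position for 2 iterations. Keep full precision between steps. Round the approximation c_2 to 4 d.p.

3.0681

f(2.470000) = -10.777553, f(3.700000) = 17.847304
step 1: c = 2.933108, f(c) = -3.814080 < 0 → new bracket [2.933108, 3.700000]
step 2: c = 3.068140, f(c) = -1.098127 < 0 → new bracket [3.068140, 3.700000]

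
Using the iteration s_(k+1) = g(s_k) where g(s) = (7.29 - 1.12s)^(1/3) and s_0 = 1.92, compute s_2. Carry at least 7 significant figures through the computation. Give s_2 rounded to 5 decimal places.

s_1 = g(1.920000) = 1.725744
s_2 = g(1.725744) = 1.749760

1.74976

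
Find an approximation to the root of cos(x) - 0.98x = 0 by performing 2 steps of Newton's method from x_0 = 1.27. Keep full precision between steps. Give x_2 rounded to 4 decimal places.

f'(x) = -sin(x) - 0.98
x_0 = 1.270000: f = -0.948319, f' = -1.935101 → x_1 = 1.270000 - (-0.948319)/(-1.935101) = 0.779938
x_1 = 0.779938: f = -0.053382, f' = -1.683235 → x_2 = 0.779938 - (-0.053382)/(-1.683235) = 0.748224

0.7482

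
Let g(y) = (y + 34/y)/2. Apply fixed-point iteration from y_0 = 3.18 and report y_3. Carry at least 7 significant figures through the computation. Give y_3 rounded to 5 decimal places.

y_1 = g(3.180000) = 6.935912
y_2 = g(6.935912) = 5.918967
y_3 = g(5.918967) = 5.831606

5.83161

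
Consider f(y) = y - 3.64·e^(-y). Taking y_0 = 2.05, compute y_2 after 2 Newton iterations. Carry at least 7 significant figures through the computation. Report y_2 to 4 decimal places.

1.1425

f'(y) = 1 + 3.64·e^(-y)
y_0 = 2.050000: f = 1.581405, f' = 1.468595 → y_1 = 2.050000 - (1.581405)/(1.468595) = 0.973185
y_1 = 0.973185: f = -0.402289, f' = 2.375474 → y_2 = 0.973185 - (-0.402289)/(2.375474) = 1.142536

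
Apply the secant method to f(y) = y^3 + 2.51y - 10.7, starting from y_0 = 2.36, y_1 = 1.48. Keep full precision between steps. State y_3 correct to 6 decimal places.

f(y_0) = 8.367856, f(y_1) = -3.743408
y_2 = 1.480000 - (-3.743408)·(1.480000 - 2.360000)/(-3.743408 - (8.367856)) = 1.751995; f(y_2) = -0.924772
y_3 = 1.751995 - (-0.924772)·(1.751995 - 1.480000)/(-0.924772 - (-3.743408)) = 1.841234; f(y_3) = 0.163542

1.841234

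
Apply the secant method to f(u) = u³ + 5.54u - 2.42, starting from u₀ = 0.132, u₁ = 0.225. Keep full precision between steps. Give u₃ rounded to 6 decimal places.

0.422856

f(u_0) = -1.686420, f(u_1) = -1.162109
u_2 = 0.225000 - (-1.162109)·(0.225000 - 0.132000)/(-1.162109 - (-1.686420)) = 0.431130; f(u_2) = 0.048596
u_3 = 0.431130 - (0.048596)·(0.431130 - 0.225000)/(0.048596 - (-1.162109)) = 0.422856; f(u_3) = -0.001766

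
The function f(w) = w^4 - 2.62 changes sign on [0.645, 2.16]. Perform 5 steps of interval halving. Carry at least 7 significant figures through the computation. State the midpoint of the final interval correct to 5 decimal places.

1.28414

f(0.645000) = -2.446923, f(2.160000) = 19.147823 (opposite signs)
step 1: m = 1.402500, f(m) = 1.249114 > 0 → root in [0.645000, 1.402500]
step 2: m = 1.023750, f(m) = -1.521562 < 0 → root in [1.023750, 1.402500]
step 3: m = 1.213125, f(m) = -0.454181 < 0 → root in [1.213125, 1.402500]
step 4: m = 1.307813, f(m) = 0.305378 > 0 → root in [1.213125, 1.307813]
step 5: m = 1.260469, f(m) = -0.095773 < 0 → root in [1.260469, 1.307813]
Midpoint of [1.260469, 1.307813] = 1.284141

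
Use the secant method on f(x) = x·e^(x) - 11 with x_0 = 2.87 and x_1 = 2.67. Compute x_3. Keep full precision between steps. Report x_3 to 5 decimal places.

1.98274

f(x_0) = 39.618242, f(x_1) = 27.554718
x_2 = 2.670000 - (27.554718)·(2.670000 - 2.870000)/(27.554718 - (39.618242)) = 2.213173; f(x_2) = 9.238774
x_3 = 2.213173 - (9.238774)·(2.213173 - 2.670000)/(9.238774 - (27.554718)) = 1.982744; f(x_3) = 3.399969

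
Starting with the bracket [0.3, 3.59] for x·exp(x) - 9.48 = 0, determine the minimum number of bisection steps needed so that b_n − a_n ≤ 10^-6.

Initial width b − a = 3.59 − 0.3 = 3.290000.
After n steps the width is (b−a)/2^n; need (b−a)/2^n ≤ 10^-6.
So n ≥ log₂(3.290000/10^-6) = log₂(3290000.0000) ≈ 21.6497.
Hence n = 22.

22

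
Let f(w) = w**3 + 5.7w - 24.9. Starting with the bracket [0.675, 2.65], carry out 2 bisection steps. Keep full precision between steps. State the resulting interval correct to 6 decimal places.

f(0.675000) = -20.744953, f(2.650000) = 8.814625 (opposite signs)
step 1: m = 1.662500, f(m) = -10.828756 < 0 → root in [1.662500, 2.650000]
step 2: m = 2.156250, f(m) = -2.584076 < 0 → root in [2.156250, 2.650000]

[2.156250, 2.650000]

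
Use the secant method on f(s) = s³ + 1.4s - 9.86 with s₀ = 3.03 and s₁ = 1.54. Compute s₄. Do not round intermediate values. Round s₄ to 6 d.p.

f(s_0) = 22.200127, f(s_1) = -4.051736
s_2 = 1.540000 - (-4.051736)·(1.540000 - 3.030000)/(-4.051736 - (22.200127)) = 1.769968; f(s_2) = -1.837113
s_3 = 1.769968 - (-1.837113)·(1.769968 - 1.540000)/(-1.837113 - (-4.051736)) = 1.960735; f(s_3) = 0.423039
s_4 = 1.960735 - (0.423039)·(1.960735 - 1.769968)/(0.423039 - (-1.837113)) = 1.925029; f(s_4) = -0.031314

1.925029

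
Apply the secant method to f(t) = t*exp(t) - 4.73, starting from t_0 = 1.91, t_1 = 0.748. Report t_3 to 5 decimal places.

f(t_0) = 8.168400, f(t_1) = -3.149648
t_2 = 0.748000 - (-3.149648)·(0.748000 - 1.910000)/(-3.149648 - (8.168400)) = 1.071368; f(t_2) = -1.602282
t_3 = 1.071368 - (-1.602282)·(1.071368 - 0.748000)/(-1.602282 - (-3.149648)) = 1.406212; f(t_3) = 1.008001

1.40621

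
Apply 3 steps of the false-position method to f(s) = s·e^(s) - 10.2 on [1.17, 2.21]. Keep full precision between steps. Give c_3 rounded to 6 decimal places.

1.744098

f(1.170000) = -6.430269, f(2.210000) = 9.945733
step 1: c = 1.578371, f(c) = -2.549555 < 0 → new bracket [1.578371, 2.210000]
step 2: c = 1.707249, f(c) = -0.786615 < 0 → new bracket [1.707249, 2.210000]
step 3: c = 1.744098, f(c) = -0.222475 < 0 → new bracket [1.744098, 2.210000]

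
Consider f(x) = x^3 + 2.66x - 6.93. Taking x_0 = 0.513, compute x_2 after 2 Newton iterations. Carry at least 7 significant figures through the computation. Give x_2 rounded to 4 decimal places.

1.5968

f'(x) = 3x^2 + 2.66
x_0 = 0.513000: f = -5.430414, f' = 3.449507 → x_1 = 0.513000 - (-5.430414)/(3.449507) = 2.087258
x_1 = 2.087258: f = 7.715552, f' = 15.729939 → x_2 = 2.087258 - (7.715552)/(15.729939) = 1.596757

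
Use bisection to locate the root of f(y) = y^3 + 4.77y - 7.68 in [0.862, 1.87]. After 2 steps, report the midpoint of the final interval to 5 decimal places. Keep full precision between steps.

1.24000

f(0.862000) = -2.927756, f(1.870000) = 7.779103 (opposite signs)
step 1: m = 1.366000, f(m) = 1.384716 > 0 → root in [0.862000, 1.366000]
step 2: m = 1.114000, f(m) = -0.983750 < 0 → root in [1.114000, 1.366000]
Midpoint of [1.114000, 1.366000] = 1.240000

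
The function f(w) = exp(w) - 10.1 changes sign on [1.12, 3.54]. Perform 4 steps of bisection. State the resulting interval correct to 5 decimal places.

[2.17875, 2.33000]

f(1.120000) = -7.035146, f(3.540000) = 24.366919 (opposite signs)
step 1: m = 2.330000, f(m) = 0.177942 > 0 → root in [1.120000, 2.330000]
step 2: m = 1.725000, f(m) = -4.487479 < 0 → root in [1.725000, 2.330000]
step 3: m = 2.027500, f(m) = -2.504925 < 0 → root in [2.027500, 2.330000]
step 4: m = 2.178750, f(m) = -1.264745 < 0 → root in [2.178750, 2.330000]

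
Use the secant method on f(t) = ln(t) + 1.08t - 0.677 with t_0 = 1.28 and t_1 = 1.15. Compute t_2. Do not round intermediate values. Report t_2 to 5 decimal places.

0.77982

f(t_0) = 0.952260, f(t_1) = 0.704762
t_2 = 1.150000 - (0.704762)·(1.150000 - 1.280000)/(0.704762 - (0.952260)) = 0.779819; f(t_2) = -0.083488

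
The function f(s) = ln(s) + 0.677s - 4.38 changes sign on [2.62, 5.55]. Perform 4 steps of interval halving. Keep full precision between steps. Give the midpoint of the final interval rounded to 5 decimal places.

f(2.620000) = -1.643086, f(5.550000) = 1.091148 (opposite signs)
step 1: m = 4.085000, f(m) = -0.207133 < 0 → root in [4.085000, 5.550000]
step 2: m = 4.817500, f(m) = 0.453703 > 0 → root in [4.085000, 4.817500]
step 3: m = 4.451250, f(m) = 0.126681 > 0 → root in [4.085000, 4.451250]
step 4: m = 4.268125, f(m) = -0.039305 < 0 → root in [4.268125, 4.451250]
Midpoint of [4.268125, 4.451250] = 4.359687

4.35969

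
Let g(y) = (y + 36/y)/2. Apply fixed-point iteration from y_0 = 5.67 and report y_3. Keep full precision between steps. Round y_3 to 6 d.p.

6.000000

y_1 = g(5.670000) = 6.009603
y_2 = g(6.009603) = 6.000008
y_3 = g(6.000008) = 6.000000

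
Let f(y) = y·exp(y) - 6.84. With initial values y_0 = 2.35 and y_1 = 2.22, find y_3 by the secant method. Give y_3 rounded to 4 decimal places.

f(y_0) = 17.801089, f(y_1) = 13.600275
y_2 = 2.220000 - (13.600275)·(2.220000 - 2.350000)/(13.600275 - (17.801089)) = 1.799121; f(y_2) = 4.034480
y_3 = 1.799121 - (4.034480)·(1.799121 - 2.220000)/(4.034480 - (13.600275)) = 1.621610; f(y_3) = 1.367348

1.6216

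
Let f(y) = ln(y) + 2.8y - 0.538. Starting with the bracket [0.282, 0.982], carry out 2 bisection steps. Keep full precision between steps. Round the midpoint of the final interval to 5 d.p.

f(0.282000) = -1.014248, f(0.982000) = 2.193436 (opposite signs)
step 1: m = 0.632000, f(m) = 0.772734 > 0 → root in [0.282000, 0.632000]
step 2: m = 0.457000, f(m) = -0.041472 < 0 → root in [0.457000, 0.632000]
Midpoint of [0.457000, 0.632000] = 0.544500

0.54450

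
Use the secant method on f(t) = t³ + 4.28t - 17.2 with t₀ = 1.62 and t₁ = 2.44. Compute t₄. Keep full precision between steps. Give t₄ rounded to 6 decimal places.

f(t_0) = -6.014872, f(t_1) = 7.769984
t_2 = 2.440000 - (7.769984)·(2.440000 - 1.620000)/(7.769984 - (-6.014872)) = 1.977798; f(t_2) = -0.998501
t_3 = 1.977798 - (-0.998501)·(1.977798 - 2.440000)/(-0.998501 - (7.769984)) = 2.030431; f(t_3) = -0.139003
t_4 = 2.030431 - (-0.139003)·(2.030431 - 1.977798)/(-0.139003 - (-0.998501)) = 2.038943; f(t_4) = 0.003147

2.038943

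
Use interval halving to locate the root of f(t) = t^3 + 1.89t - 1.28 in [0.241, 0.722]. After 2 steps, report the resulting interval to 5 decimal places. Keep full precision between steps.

[0.48150, 0.60175]

f(0.241000) = -0.810512, f(0.722000) = 0.460947 (opposite signs)
step 1: m = 0.481500, f(m) = -0.258333 < 0 → root in [0.481500, 0.722000]
step 2: m = 0.601750, f(m) = 0.075203 > 0 → root in [0.481500, 0.601750]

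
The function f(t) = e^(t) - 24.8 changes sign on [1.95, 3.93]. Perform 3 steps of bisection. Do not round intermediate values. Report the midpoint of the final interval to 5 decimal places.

f(1.950000) = -17.771312, f(3.930000) = 26.106978 (opposite signs)
step 1: m = 2.940000, f(m) = -5.884154 < 0 → root in [2.940000, 3.930000]
step 2: m = 3.435000, f(m) = 6.231413 > 0 → root in [2.940000, 3.435000]
step 3: m = 3.187500, f(m) = -0.572218 < 0 → root in [3.187500, 3.435000]
Midpoint of [3.187500, 3.435000] = 3.311250

3.31125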